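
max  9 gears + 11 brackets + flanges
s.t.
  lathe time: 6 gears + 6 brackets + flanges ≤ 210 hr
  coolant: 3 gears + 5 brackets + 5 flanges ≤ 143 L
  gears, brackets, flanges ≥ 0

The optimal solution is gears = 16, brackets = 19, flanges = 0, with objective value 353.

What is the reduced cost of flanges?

Check each constraint at x*: lathe time 210/210 (tight); coolant 143/143 (tight).
The binding rows give the dual system: 6·y_lathe time + 3·y_coolant = 9 and 6·y_lathe time + 5·y_coolant = 11.
Solving: y_lathe time = 1, y_coolant = 1.
Reduced cost of flanges: c₃ − yᵀa₃ = 1 − (1·1 + 1·5) = 1 − 6 = -5.

-5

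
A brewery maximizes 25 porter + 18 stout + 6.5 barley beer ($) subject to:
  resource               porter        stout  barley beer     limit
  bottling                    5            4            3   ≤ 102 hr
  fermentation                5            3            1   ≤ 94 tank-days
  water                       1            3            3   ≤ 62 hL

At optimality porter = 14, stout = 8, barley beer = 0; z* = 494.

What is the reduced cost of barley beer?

-4.5

Check each constraint at x*: bottling 102/102 (tight); fermentation 94/94 (tight); water 38/62 (slack 24).
Since water is not tight, its dual is 0.
Dual feasibility on the basic columns requires 5·y_bottling + 5·y_fermentation = 25, 4·y_bottling + 3·y_fermentation = 18.
This yields shadow prices y_bottling = 3, y_fermentation = 2.
Reduced cost of barley beer: c₃ − yᵀa₃ = 6.5 − (3·3 + 2·1) = 6.5 − 11 = -4.5.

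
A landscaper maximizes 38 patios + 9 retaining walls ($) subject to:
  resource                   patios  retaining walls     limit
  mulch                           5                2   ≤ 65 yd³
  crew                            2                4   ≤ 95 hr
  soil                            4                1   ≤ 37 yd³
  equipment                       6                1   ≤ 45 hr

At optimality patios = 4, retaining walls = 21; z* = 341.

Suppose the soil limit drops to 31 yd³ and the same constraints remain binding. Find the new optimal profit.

Check each constraint at x*: mulch 62/65 (slack 3); crew 92/95 (slack 3); soil 37/37 (tight); equipment 45/45 (tight).
Slack constraints have shadow price 0 (complementary slackness).
Dual feasibility on the basic columns requires 4·y_soil + 6·y_equipment = 38, 1·y_soil + 1·y_equipment = 9.
This yields shadow prices y_soil = 8, y_equipment = 1.
Δz = y_soil·Δb = 8 × (-6) = -48, so new z* = 341 − 48 = 293.

293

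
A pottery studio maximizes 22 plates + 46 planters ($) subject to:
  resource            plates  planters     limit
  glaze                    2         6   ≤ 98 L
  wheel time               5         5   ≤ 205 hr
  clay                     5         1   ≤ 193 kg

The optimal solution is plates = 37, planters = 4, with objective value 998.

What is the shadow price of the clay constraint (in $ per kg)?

0

At the optimum: glaze uses 98 of 98 (binding); wheel time uses 205 of 205 (binding); clay uses 189 of 193 (slack = 4).
Slack constraints have shadow price 0 (complementary slackness).
Dual feasibility on the basic columns requires 2·y_glaze + 5·y_wheel time = 22, 6·y_glaze + 5·y_wheel time = 46.
This yields shadow prices y_glaze = 6, y_wheel time = 2.
Shadow price of clay = 0.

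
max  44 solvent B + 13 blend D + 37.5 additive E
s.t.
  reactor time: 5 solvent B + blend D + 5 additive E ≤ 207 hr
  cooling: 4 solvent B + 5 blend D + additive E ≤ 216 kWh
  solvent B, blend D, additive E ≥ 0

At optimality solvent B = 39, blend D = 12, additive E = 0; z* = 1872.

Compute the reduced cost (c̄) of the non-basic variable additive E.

-3.5

At the optimum: reactor time uses 207 of 207 (binding); cooling uses 216 of 216 (binding).
Dual feasibility on the basic columns requires 5·y_reactor time + 4·y_cooling = 44, 1·y_reactor time + 5·y_cooling = 13.
→ y_reactor time = 8 and y_cooling = 1.
Reduced cost of additive E: c₃ − yᵀa₃ = 37.5 − (8·5 + 1·1) = 37.5 − 41 = -3.5.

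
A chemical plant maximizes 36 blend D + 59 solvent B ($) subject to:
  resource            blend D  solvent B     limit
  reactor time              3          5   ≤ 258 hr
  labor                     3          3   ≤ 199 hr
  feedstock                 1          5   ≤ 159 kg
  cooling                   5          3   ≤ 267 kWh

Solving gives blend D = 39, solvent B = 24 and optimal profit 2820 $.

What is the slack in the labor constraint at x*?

10

labor used = 3·39 + 3·24 = 189; slack = 199 − 189 = 10.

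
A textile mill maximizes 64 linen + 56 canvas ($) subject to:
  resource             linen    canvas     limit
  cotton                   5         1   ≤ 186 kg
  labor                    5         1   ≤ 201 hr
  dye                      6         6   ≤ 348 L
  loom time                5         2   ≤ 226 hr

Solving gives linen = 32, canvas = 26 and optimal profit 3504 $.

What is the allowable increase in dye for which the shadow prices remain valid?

Binding constraints: cotton, dye. The basis is B = [[5,1],[6,6]] with det 24.
Per unit increase in dye, x* moves by d = (-0.0417, 0.2083).
The basis stays optimal until loom time becomes binding; allowable increase = 67.2 L.

67.2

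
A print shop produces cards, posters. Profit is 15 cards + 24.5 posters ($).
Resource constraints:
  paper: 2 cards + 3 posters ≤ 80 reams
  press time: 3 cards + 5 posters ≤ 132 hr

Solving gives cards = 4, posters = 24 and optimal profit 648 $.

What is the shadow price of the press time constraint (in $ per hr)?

At the optimum: paper uses 80 of 80 (binding); press time uses 132 of 132 (binding).
From A_Bᵀ y = c: 2·y_paper + 3·y_press time = 15; 3·y_paper + 5·y_press time = 24.5.
Solving: y_paper = 1.5, y_press time = 4.
Shadow price of press time = 4.

4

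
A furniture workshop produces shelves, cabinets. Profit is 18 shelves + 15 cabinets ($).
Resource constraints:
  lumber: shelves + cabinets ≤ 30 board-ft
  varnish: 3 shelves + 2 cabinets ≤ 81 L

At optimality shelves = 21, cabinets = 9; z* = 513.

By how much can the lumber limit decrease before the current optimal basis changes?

3

Binding constraints: lumber, varnish. The basis is B = [[1,1],[3,2]] with det -1.
Per unit decrease in lumber, x* moves by d = (2, -3).
The basis stays optimal until cabinets reaches 0; allowable decrease = 3 board-ft.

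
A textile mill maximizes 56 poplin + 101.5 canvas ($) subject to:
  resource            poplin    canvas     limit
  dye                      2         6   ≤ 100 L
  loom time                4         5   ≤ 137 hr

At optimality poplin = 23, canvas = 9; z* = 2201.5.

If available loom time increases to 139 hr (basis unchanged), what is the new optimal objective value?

2220.5

Both dye and loom time are binding at x*.
The binding rows give the dual system: 2·y_dye + 4·y_loom time = 56 and 6·y_dye + 5·y_loom time = 101.5.
→ y_dye = 9 and y_loom time = 9.5.
Δz = y_loom time·Δb = 9.5 × (2) = 19, so new z* = 2201.5 + 19 = 2220.5.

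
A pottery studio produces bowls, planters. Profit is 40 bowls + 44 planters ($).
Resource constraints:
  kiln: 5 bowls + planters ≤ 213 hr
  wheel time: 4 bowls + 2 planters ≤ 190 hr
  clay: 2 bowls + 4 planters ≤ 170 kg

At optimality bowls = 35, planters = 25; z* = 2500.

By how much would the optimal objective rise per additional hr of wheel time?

Check each constraint at x*: kiln 200/213 (slack 13); wheel time 190/190 (tight); clay 170/170 (tight).
Since kiln is not tight, its dual is 0.
From A_Bᵀ y = c: 4·y_wheel time + 2·y_clay = 40; 2·y_wheel time + 4·y_clay = 44.
This yields shadow prices y_wheel time = 6, y_clay = 8.
Shadow price of wheel time = 6.

6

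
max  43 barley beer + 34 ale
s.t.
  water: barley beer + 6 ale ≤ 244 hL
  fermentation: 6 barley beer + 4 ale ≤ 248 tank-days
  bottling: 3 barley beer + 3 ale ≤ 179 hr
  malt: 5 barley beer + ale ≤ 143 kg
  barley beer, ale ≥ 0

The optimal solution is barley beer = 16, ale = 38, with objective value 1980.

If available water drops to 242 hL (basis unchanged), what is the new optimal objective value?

1978

Binding: water and fermentation. Non-binding: bottling (17 unused), malt (25 unused).
Slack constraints have shadow price 0 (complementary slackness).
Dual feasibility on the basic columns requires 1·y_water + 6·y_fermentation = 43, 6·y_water + 4·y_fermentation = 34.
This yields shadow prices y_water = 1, y_fermentation = 7.
Δz = y_water·Δb = 1 × (-2) = -2, so new z* = 1980 − 2 = 1978.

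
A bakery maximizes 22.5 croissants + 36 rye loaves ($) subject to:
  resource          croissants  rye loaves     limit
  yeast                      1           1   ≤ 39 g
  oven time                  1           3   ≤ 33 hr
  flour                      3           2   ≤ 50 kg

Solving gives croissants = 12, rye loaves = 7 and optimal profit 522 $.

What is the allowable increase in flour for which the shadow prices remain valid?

49

Binding constraints: oven time, flour. The basis is B = [[1,3],[3,2]] with det -7.
Per unit increase in flour, x* moves by d = (0.4286, -0.1429).
The basis stays optimal until rye loaves reaches 0; allowable increase = 49 kg.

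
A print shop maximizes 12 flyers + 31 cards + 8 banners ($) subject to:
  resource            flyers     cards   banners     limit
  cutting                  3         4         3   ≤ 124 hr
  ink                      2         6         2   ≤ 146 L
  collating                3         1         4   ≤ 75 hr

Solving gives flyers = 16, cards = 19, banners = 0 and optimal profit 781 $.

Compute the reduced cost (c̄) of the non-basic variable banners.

-4

Check each constraint at x*: cutting 124/124 (tight); ink 146/146 (tight); collating 67/75 (slack 8).
Since collating is not tight, its dual is 0.
Dual feasibility on the basic columns requires 3·y_cutting + 2·y_ink = 12, 4·y_cutting + 6·y_ink = 31.
Solving: y_cutting = 1, y_ink = 4.5.
Reduced cost of banners: c₃ − yᵀa₃ = 8 − (1·3 + 4.5·2) = 8 − 12 = -4.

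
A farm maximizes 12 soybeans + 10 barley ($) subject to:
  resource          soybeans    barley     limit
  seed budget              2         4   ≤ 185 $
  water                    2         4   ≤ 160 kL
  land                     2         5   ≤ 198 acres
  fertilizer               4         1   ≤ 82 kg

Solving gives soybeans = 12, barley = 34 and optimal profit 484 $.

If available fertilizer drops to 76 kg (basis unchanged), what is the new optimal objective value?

At the optimum: seed budget uses 160 of 185 (slack = 25); water uses 160 of 160 (binding); land uses 194 of 198 (slack = 4); fertilizer uses 82 of 82 (binding).
Since seed budget, land are not tight, their duals are 0.
The binding rows give the dual system: 2·y_water + 4·y_fertilizer = 12 and 4·y_water + 1·y_fertilizer = 10.
→ y_water = 2 and y_fertilizer = 2.
Δz = y_fertilizer·Δb = 2 × (-6) = -12, so new z* = 484 − 12 = 472.

472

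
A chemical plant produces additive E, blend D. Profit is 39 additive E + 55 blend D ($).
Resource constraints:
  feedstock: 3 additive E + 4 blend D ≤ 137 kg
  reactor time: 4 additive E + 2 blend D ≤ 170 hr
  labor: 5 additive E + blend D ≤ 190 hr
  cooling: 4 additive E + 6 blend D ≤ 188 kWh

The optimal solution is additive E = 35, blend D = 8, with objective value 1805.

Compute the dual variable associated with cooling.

4.5

Check each constraint at x*: feedstock 137/137 (tight); reactor time 156/170 (slack 14); labor 183/190 (slack 7); cooling 188/188 (tight).
Slack constraints have shadow price 0 (complementary slackness).
The binding rows give the dual system: 3·y_feedstock + 4·y_cooling = 39 and 4·y_feedstock + 6·y_cooling = 55.
This yields shadow prices y_feedstock = 7, y_cooling = 4.5.
Shadow price of cooling = 4.5.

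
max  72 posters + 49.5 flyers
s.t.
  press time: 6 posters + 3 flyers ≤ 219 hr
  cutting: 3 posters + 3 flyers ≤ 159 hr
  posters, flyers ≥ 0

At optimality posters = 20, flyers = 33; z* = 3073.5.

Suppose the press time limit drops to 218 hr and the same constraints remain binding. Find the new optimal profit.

Both press time and cutting are binding at x*.
From A_Bᵀ y = c: 6·y_press time + 3·y_cutting = 72; 3·y_press time + 3·y_cutting = 49.5.
→ y_press time = 7.5 and y_cutting = 9.
Δz = y_press time·Δb = 7.5 × (-1) = -7.5, so new z* = 3073.5 − 7.5 = 3066.

3066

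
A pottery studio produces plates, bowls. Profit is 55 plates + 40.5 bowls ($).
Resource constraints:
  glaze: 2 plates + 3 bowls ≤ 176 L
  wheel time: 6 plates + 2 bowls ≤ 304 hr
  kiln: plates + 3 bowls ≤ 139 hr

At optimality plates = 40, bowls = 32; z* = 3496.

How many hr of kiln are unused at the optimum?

3

kiln used = 1·40 + 3·32 = 136; slack = 139 − 136 = 3.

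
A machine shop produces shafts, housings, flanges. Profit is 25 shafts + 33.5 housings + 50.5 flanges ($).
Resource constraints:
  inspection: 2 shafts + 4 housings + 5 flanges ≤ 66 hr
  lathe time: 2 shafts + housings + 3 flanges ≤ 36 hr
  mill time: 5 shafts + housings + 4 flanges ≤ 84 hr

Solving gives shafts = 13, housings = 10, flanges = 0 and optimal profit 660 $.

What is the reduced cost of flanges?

Binding: inspection and lathe time. Non-binding: mill time (9 unused).
By complementary slackness, y = 0 for the non-binding constraint.
Dual feasibility on the basic columns requires 2·y_inspection + 2·y_lathe time = 25, 4·y_inspection + 1·y_lathe time = 33.5.
This yields shadow prices y_inspection = 7, y_lathe time = 5.5.
Reduced cost of flanges: c₃ − yᵀa₃ = 50.5 − (7·5 + 5.5·3) = 50.5 − 51.5 = -1.

-1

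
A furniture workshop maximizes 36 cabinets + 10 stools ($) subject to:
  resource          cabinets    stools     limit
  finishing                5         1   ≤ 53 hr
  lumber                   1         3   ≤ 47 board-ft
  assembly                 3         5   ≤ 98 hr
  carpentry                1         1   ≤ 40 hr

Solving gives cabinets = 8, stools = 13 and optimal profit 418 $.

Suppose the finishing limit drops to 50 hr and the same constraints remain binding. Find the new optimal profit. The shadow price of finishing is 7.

397

Δb = -3, so new z* = 418 + (7)·(-3) = 418 − 21 = 397.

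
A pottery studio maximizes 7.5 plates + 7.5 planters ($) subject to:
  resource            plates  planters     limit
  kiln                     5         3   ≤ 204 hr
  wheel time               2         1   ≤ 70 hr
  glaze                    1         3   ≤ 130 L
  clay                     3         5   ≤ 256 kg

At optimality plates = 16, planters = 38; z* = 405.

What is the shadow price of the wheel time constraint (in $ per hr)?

3

Check each constraint at x*: kiln 194/204 (slack 10); wheel time 70/70 (tight); glaze 130/130 (tight); clay 238/256 (slack 18).
Since kiln, clay are not tight, their duals are 0.
The binding rows give the dual system: 2·y_wheel time + 1·y_glaze = 7.5 and 1·y_wheel time + 3·y_glaze = 7.5.
Solving: y_wheel time = 3, y_glaze = 1.5.
Shadow price of wheel time = 3.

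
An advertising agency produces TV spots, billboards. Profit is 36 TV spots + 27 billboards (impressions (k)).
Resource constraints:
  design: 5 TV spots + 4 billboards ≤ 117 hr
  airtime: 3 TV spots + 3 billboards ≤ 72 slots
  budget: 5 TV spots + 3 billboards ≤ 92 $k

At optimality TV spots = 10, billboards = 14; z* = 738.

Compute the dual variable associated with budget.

At the optimum: design uses 106 of 117 (slack = 11); airtime uses 72 of 72 (binding); budget uses 92 of 92 (binding).
Slack constraints have shadow price 0 (complementary slackness).
The binding rows give the dual system: 3·y_airtime + 5·y_budget = 36 and 3·y_airtime + 3·y_budget = 27.
This yields shadow prices y_airtime = 4.5, y_budget = 4.5.
Shadow price of budget = 4.5.

4.5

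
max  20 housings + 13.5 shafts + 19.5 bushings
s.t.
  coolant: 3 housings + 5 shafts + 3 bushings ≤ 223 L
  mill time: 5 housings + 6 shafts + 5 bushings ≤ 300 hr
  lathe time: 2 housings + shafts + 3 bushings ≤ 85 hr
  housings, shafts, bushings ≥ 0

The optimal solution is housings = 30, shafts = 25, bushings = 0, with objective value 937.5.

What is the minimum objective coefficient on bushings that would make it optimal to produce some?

Binding: mill time and lathe time. Non-binding: coolant (8 unused).
By complementary slackness, y = 0 for the non-binding constraint.
The binding rows give the dual system: 5·y_mill time + 2·y_lathe time = 20 and 6·y_mill time + 1·y_lathe time = 13.5.
→ y_mill time = 1 and y_lathe time = 7.5.
bushings enters the basis when its profit ≥ yᵀa₃ = 1·5 + 7.5·3 = 27.5.

27.5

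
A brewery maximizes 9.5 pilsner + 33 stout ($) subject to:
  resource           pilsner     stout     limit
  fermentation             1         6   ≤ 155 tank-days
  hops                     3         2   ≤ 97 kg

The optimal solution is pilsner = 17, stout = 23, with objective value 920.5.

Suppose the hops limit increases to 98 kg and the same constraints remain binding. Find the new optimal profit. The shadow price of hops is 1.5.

Δb = 1, so new z* = 920.5 + (1.5)·(1) = 920.5 + 1.5 = 922.

922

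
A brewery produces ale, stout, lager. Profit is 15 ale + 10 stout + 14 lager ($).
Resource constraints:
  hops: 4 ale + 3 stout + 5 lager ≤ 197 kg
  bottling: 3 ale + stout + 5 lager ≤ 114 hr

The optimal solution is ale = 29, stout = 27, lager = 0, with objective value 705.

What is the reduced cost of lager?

At the optimum: hops uses 197 of 197 (binding); bottling uses 114 of 114 (binding).
From A_Bᵀ y = c: 4·y_hops + 3·y_bottling = 15; 3·y_hops + 1·y_bottling = 10.
Solving: y_hops = 3, y_bottling = 1.
Reduced cost of lager: c₃ − yᵀa₃ = 14 − (3·5 + 1·5) = 14 − 20 = -6.

-6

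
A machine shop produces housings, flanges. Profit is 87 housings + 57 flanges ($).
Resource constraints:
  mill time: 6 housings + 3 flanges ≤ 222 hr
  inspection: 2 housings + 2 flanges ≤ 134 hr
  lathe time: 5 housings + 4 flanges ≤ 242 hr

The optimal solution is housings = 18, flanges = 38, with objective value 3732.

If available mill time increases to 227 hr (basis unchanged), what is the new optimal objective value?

At the optimum: mill time uses 222 of 222 (binding); inspection uses 112 of 134 (slack = 22); lathe time uses 242 of 242 (binding).
By complementary slackness, y = 0 for the non-binding constraint.
Dual feasibility on the basic columns requires 6·y_mill time + 5·y_lathe time = 87, 3·y_mill time + 4·y_lathe time = 57.
Solving: y_mill time = 7, y_lathe time = 9.
Δz = y_mill time·Δb = 7 × (5) = 35, so new z* = 3732 + 35 = 3767.

3767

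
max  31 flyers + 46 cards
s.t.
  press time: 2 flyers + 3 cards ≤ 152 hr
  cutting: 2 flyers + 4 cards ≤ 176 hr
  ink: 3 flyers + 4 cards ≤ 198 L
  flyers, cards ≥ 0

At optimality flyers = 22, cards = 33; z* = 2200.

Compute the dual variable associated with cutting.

3.5

Check each constraint at x*: press time 143/152 (slack 9); cutting 176/176 (tight); ink 198/198 (tight).
Since press time is not tight, its dual is 0.
From A_Bᵀ y = c: 2·y_cutting + 3·y_ink = 31; 4·y_cutting + 4·y_ink = 46.
→ y_cutting = 3.5 and y_ink = 8.
Shadow price of cutting = 3.5.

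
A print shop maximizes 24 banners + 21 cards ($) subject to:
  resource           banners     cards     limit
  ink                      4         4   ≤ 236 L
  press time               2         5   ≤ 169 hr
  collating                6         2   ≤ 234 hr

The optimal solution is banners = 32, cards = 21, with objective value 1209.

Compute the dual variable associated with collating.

At the optimum: ink uses 212 of 236 (slack = 24); press time uses 169 of 169 (binding); collating uses 234 of 234 (binding).
By complementary slackness, y = 0 for the non-binding constraint.
From A_Bᵀ y = c: 2·y_press time + 6·y_collating = 24; 5·y_press time + 2·y_collating = 21.
→ y_press time = 3 and y_collating = 3.
Shadow price of collating = 3.

3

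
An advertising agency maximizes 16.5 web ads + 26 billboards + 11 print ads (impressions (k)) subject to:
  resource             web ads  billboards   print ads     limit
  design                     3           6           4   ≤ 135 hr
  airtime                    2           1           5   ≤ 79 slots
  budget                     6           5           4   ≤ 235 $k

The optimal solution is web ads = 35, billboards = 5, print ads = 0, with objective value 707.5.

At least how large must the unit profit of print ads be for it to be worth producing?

Check each constraint at x*: design 135/135 (tight); airtime 75/79 (slack 4); budget 235/235 (tight).
By complementary slackness, y = 0 for the non-binding constraint.
From A_Bᵀ y = c: 3·y_design + 6·y_budget = 16.5; 6·y_design + 5·y_budget = 26.
Solving: y_design = 3.5, y_budget = 1.
print ads enters the basis when its profit ≥ yᵀa₃ = 3.5·4 + 1·4 = 18.

18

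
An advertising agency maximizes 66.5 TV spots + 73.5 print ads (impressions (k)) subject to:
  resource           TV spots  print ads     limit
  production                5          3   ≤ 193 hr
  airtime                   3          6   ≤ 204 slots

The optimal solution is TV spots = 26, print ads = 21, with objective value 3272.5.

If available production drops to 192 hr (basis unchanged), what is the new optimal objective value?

3264

At the optimum: production uses 193 of 193 (binding); airtime uses 204 of 204 (binding).
Dual feasibility on the basic columns requires 5·y_production + 3·y_airtime = 66.5, 3·y_production + 6·y_airtime = 73.5.
This yields shadow prices y_production = 8.5, y_airtime = 8.
Δz = y_production·Δb = 8.5 × (-1) = -8.5, so new z* = 3272.5 − 8.5 = 3264.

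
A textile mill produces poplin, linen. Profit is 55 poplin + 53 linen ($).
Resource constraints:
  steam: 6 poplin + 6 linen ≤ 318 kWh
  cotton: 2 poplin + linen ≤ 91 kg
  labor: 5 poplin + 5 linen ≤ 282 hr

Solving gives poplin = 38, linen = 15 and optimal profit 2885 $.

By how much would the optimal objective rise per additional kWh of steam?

8.5

Check each constraint at x*: steam 318/318 (tight); cotton 91/91 (tight); labor 265/282 (slack 17).
By complementary slackness, y = 0 for the non-binding constraint.
From A_Bᵀ y = c: 6·y_steam + 2·y_cotton = 55; 6·y_steam + 1·y_cotton = 53.
Solving: y_steam = 8.5, y_cotton = 2.
Shadow price of steam = 8.5.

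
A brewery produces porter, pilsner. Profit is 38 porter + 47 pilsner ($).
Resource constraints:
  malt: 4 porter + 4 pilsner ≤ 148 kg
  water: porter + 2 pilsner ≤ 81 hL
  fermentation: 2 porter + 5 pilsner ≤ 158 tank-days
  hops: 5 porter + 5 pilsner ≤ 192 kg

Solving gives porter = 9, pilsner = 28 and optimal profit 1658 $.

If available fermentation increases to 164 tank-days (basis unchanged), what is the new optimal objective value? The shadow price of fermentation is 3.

1676

Δb = 6, so new z* = 1658 + (3)·(6) = 1658 + 18 = 1676.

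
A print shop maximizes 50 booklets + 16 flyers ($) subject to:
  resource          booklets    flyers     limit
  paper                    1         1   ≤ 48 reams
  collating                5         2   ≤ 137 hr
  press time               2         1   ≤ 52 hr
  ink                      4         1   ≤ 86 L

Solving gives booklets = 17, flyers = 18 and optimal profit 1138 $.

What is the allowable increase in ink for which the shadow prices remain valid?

Binding constraints: press time, ink. The basis is B = [[2,1],[4,1]] with det -2.
Per unit increase in ink, x* moves by d = (0.5, -1).
The basis stays optimal until flyers reaches 0; allowable increase = 18 L.

18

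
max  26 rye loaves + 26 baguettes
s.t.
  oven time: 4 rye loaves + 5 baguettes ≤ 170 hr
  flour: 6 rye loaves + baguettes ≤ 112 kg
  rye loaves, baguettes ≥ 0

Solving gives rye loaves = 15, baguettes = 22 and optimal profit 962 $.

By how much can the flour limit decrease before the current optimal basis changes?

78

Binding constraints: oven time, flour. The basis is B = [[4,5],[6,1]] with det -26.
Per unit decrease in flour, x* moves by d = (-0.1923, 0.1538).
The basis stays optimal until rye loaves reaches 0; allowable decrease = 78 kg.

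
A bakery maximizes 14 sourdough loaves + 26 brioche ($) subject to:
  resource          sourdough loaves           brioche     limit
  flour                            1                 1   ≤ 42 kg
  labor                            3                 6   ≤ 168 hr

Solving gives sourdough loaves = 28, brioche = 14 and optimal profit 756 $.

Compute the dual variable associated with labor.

4

At the optimum: flour uses 42 of 42 (binding); labor uses 168 of 168 (binding).
The binding rows give the dual system: 1·y_flour + 3·y_labor = 14 and 1·y_flour + 6·y_labor = 26.
This yields shadow prices y_flour = 2, y_labor = 4.
Shadow price of labor = 4.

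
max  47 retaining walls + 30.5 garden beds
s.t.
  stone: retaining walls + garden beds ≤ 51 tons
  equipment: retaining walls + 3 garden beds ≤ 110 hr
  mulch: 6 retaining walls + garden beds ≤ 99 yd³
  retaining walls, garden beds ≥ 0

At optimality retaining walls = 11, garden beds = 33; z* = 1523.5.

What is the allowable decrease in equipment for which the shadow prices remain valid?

Binding constraints: equipment, mulch. The basis is B = [[1,3],[6,1]] with det -17.
Per unit decrease in equipment, x* moves by d = (0.0588, -0.3529).
The basis stays optimal until garden beds reaches 0; allowable decrease = 93.5 hr.

93.5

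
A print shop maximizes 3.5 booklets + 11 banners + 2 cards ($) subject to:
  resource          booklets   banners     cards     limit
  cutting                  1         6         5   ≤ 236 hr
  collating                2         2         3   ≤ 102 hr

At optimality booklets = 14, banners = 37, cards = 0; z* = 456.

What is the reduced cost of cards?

Check each constraint at x*: cutting 236/236 (tight); collating 102/102 (tight).
From A_Bᵀ y = c: 1·y_cutting + 2·y_collating = 3.5; 6·y_cutting + 2·y_collating = 11.
This yields shadow prices y_cutting = 1.5, y_collating = 1.
Reduced cost of cards: c₃ − yᵀa₃ = 2 − (1.5·5 + 1·3) = 2 − 10.5 = -8.5.

-8.5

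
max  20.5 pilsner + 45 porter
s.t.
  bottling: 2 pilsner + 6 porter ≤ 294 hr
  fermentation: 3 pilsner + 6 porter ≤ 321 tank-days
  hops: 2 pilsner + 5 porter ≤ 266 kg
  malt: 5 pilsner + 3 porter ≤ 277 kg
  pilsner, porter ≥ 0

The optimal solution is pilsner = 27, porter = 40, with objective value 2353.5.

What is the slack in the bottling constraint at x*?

0

bottling used = 2·27 + 6·40 = 294; slack = 294 − 294 = 0.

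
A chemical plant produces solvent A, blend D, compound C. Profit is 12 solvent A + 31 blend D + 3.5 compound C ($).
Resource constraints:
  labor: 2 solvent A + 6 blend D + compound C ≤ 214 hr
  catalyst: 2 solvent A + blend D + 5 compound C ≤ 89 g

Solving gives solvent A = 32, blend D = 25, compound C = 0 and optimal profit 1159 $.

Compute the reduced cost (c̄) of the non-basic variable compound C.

-6.5

At the optimum: labor uses 214 of 214 (binding); catalyst uses 89 of 89 (binding).
From A_Bᵀ y = c: 2·y_labor + 2·y_catalyst = 12; 6·y_labor + 1·y_catalyst = 31.
This yields shadow prices y_labor = 5, y_catalyst = 1.
Reduced cost of compound C: c₃ − yᵀa₃ = 3.5 − (5·1 + 1·5) = 3.5 − 10 = -6.5.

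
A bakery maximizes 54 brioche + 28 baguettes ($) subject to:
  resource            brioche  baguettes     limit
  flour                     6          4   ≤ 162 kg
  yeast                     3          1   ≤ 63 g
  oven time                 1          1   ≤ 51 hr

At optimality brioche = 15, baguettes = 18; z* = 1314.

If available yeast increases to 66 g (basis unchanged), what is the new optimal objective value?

1338

Check each constraint at x*: flour 162/162 (tight); yeast 63/63 (tight); oven time 33/51 (slack 18).
By complementary slackness, y = 0 for the non-binding constraint.
The binding rows give the dual system: 6·y_flour + 3·y_yeast = 54 and 4·y_flour + 1·y_yeast = 28.
This yields shadow prices y_flour = 5, y_yeast = 8.
Δz = y_yeast·Δb = 8 × (3) = 24, so new z* = 1314 + 24 = 1338.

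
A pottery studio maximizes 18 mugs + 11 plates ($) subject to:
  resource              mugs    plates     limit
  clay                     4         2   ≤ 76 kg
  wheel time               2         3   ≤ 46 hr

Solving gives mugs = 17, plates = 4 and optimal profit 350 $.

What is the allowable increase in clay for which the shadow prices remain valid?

Binding constraints: clay, wheel time. The basis is B = [[4,2],[2,3]] with det 8.
Per unit increase in clay, x* moves by d = (0.375, -0.25).
The basis stays optimal until plates reaches 0; allowable increase = 16 kg.

16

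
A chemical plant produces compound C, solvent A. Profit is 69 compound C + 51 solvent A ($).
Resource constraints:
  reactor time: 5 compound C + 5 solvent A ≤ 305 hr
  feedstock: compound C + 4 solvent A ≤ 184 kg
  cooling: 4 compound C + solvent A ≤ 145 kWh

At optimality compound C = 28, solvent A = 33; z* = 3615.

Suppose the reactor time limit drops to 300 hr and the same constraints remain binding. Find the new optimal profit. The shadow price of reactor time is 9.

3570

Δb = -5, so new z* = 3615 + (9)·(-5) = 3615 − 45 = 3570.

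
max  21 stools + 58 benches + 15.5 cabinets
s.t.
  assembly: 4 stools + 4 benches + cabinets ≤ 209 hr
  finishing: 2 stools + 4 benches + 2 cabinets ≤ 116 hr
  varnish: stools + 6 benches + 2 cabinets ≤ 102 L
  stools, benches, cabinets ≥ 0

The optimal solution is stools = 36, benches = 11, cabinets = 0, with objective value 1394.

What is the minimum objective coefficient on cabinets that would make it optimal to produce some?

25

Binding: finishing and varnish. Non-binding: assembly (21 unused).
By complementary slackness, y = 0 for the non-binding constraint.
Dual feasibility on the basic columns requires 2·y_finishing + 1·y_varnish = 21, 4·y_finishing + 6·y_varnish = 58.
This yields shadow prices y_finishing = 8.5, y_varnish = 4.
cabinets enters the basis when its profit ≥ yᵀa₃ = 8.5·2 + 4·2 = 25.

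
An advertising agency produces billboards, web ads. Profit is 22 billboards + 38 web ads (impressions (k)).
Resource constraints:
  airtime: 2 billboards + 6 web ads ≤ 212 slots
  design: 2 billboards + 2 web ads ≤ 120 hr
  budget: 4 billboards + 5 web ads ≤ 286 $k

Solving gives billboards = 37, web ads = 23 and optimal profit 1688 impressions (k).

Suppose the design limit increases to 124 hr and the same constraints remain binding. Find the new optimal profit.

1716

At the optimum: airtime uses 212 of 212 (binding); design uses 120 of 120 (binding); budget uses 263 of 286 (slack = 23).
Since budget is not tight, its dual is 0.
From A_Bᵀ y = c: 2·y_airtime + 2·y_design = 22; 6·y_airtime + 2·y_design = 38.
→ y_airtime = 4 and y_design = 7.
Δz = y_design·Δb = 7 × (4) = 28, so new z* = 1688 + 28 = 1716.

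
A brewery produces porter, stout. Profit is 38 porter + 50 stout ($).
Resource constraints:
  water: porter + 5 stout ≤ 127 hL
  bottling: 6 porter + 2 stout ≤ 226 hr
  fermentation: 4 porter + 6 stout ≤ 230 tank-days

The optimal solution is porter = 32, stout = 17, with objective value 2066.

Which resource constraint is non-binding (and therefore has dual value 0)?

water

water: 117/127 (slack 10)
bottling: 226/226 (binding)
fermentation: 230/230 (binding)
By complementary slackness, a constraint with positive slack has shadow price 0 → water.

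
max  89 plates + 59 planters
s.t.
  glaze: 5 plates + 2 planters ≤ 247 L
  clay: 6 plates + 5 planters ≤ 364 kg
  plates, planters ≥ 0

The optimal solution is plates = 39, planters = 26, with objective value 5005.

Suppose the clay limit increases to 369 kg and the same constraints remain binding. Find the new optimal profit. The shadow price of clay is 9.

5050

Δb = 5, so new z* = 5005 + (9)·(5) = 5005 + 45 = 5050.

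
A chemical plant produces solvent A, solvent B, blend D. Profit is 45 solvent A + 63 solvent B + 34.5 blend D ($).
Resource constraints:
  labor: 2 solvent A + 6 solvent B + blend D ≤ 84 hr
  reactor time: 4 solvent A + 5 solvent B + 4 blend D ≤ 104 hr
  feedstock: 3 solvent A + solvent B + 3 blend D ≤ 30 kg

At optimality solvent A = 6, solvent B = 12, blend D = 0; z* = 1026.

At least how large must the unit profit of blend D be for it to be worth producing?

36

At the optimum: labor uses 84 of 84 (binding); reactor time uses 84 of 104 (slack = 20); feedstock uses 30 of 30 (binding).
Slack constraints have shadow price 0 (complementary slackness).
The binding rows give the dual system: 2·y_labor + 3·y_feedstock = 45 and 6·y_labor + 1·y_feedstock = 63.
Solving: y_labor = 9, y_feedstock = 9.
blend D enters the basis when its profit ≥ yᵀa₃ = 9·1 + 9·3 = 36.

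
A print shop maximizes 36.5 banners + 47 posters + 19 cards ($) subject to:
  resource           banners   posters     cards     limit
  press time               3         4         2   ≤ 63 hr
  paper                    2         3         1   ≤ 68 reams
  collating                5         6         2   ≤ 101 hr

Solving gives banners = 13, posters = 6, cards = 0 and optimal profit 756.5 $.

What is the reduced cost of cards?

At the optimum: press time uses 63 of 63 (binding); paper uses 44 of 68 (slack = 24); collating uses 101 of 101 (binding).
By complementary slackness, y = 0 for the non-binding constraint.
From A_Bᵀ y = c: 3·y_press time + 5·y_collating = 36.5; 4·y_press time + 6·y_collating = 47.
→ y_press time = 8 and y_collating = 2.5.
Reduced cost of cards: c₃ − yᵀa₃ = 19 − (8·2 + 2.5·2) = 19 − 21 = -2.

-2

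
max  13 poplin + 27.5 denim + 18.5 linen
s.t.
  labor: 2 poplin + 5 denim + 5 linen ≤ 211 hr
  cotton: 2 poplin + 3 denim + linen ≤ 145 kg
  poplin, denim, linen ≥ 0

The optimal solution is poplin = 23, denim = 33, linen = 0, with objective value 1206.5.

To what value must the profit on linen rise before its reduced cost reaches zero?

22.5

Check each constraint at x*: labor 211/211 (tight); cotton 145/145 (tight).
Dual feasibility on the basic columns requires 2·y_labor + 2·y_cotton = 13, 5·y_labor + 3·y_cotton = 27.5.
→ y_labor = 4 and y_cotton = 2.5.
linen enters the basis when its profit ≥ yᵀa₃ = 4·5 + 2.5·1 = 22.5.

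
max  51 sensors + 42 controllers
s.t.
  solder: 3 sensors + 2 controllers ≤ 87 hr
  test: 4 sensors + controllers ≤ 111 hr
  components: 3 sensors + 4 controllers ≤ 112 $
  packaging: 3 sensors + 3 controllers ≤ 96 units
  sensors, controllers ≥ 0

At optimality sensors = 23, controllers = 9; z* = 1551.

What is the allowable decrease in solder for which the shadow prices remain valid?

Binding constraints: solder, packaging. The basis is B = [[3,2],[3,3]] with det 3.
Per unit decrease in solder, x* moves by d = (-1, 1).
The basis stays optimal until components becomes binding; allowable decrease = 7 hr.

7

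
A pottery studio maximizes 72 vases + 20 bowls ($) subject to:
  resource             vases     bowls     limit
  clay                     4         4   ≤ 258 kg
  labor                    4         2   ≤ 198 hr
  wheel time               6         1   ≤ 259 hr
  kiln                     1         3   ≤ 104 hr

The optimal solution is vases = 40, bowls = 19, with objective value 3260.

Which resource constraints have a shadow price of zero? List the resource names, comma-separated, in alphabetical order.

clay, kiln

clay: 236/258 (slack 22)
labor: 198/198 (binding)
wheel time: 259/259 (binding)
kiln: 97/104 (slack 7)
By complementary slackness, a constraint with positive slack has shadow price 0 → clay, kiln.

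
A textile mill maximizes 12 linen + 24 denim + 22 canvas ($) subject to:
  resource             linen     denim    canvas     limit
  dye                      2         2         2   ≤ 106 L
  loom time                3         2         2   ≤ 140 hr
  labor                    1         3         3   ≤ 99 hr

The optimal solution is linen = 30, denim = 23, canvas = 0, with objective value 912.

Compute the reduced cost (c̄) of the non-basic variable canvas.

-2

Check each constraint at x*: dye 106/106 (tight); loom time 136/140 (slack 4); labor 99/99 (tight).
Slack constraints have shadow price 0 (complementary slackness).
The binding rows give the dual system: 2·y_dye + 1·y_labor = 12 and 2·y_dye + 3·y_labor = 24.
→ y_dye = 3 and y_labor = 6.
Reduced cost of canvas: c₃ − yᵀa₃ = 22 − (3·2 + 6·3) = 22 − 24 = -2.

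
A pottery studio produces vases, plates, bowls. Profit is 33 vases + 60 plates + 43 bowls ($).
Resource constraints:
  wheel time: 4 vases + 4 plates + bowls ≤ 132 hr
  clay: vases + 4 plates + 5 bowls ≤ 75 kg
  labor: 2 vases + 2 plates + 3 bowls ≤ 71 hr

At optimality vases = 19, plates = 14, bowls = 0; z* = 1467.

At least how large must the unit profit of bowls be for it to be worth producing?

At the optimum: wheel time uses 132 of 132 (binding); clay uses 75 of 75 (binding); labor uses 66 of 71 (slack = 5).
Since labor is not tight, its dual is 0.
From A_Bᵀ y = c: 4·y_wheel time + 1·y_clay = 33; 4·y_wheel time + 4·y_clay = 60.
This yields shadow prices y_wheel time = 6, y_clay = 9.
bowls enters the basis when its profit ≥ yᵀa₃ = 6·1 + 9·5 = 51.

51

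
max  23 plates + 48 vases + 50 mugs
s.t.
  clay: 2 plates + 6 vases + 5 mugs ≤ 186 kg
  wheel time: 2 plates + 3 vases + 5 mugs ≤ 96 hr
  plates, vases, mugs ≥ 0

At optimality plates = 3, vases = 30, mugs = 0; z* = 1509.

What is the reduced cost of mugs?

At the optimum: clay uses 186 of 186 (binding); wheel time uses 96 of 96 (binding).
From A_Bᵀ y = c: 2·y_clay + 2·y_wheel time = 23; 6·y_clay + 3·y_wheel time = 48.
→ y_clay = 4.5 and y_wheel time = 7.
Reduced cost of mugs: c₃ − yᵀa₃ = 50 − (4.5·5 + 7·5) = 50 − 57.5 = -7.5.

-7.5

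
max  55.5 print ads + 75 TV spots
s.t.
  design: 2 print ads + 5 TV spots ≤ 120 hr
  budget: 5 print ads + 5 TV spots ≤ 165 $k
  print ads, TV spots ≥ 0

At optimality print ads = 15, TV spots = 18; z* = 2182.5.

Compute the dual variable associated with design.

At the optimum: design uses 120 of 120 (binding); budget uses 165 of 165 (binding).
The binding rows give the dual system: 2·y_design + 5·y_budget = 55.5 and 5·y_design + 5·y_budget = 75.
This yields shadow prices y_design = 6.5, y_budget = 8.5.
Shadow price of design = 6.5.

6.5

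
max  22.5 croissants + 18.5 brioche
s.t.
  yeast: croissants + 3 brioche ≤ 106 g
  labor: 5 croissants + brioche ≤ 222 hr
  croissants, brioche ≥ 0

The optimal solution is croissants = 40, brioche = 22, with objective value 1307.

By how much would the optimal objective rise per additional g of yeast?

At the optimum: yeast uses 106 of 106 (binding); labor uses 222 of 222 (binding).
From A_Bᵀ y = c: 1·y_yeast + 5·y_labor = 22.5; 3·y_yeast + 1·y_labor = 18.5.
This yields shadow prices y_yeast = 5, y_labor = 3.5.
Shadow price of yeast = 5.

5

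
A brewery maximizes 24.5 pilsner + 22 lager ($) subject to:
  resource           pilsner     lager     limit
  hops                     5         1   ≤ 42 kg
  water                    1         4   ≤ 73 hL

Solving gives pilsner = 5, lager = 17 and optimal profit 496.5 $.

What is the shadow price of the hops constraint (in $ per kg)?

Both hops and water are binding at x*.
The binding rows give the dual system: 5·y_hops + 1·y_water = 24.5 and 1·y_hops + 4·y_water = 22.
Solving: y_hops = 4, y_water = 4.5.
Shadow price of hops = 4.

4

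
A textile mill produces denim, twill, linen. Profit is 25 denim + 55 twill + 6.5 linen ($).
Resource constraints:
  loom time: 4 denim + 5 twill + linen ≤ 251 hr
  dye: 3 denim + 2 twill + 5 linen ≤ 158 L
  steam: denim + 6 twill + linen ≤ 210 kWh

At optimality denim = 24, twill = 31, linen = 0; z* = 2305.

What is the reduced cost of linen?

At the optimum: loom time uses 251 of 251 (binding); dye uses 134 of 158 (slack = 24); steam uses 210 of 210 (binding).
Slack constraints have shadow price 0 (complementary slackness).
The binding rows give the dual system: 4·y_loom time + 1·y_steam = 25 and 5·y_loom time + 6·y_steam = 55.
→ y_loom time = 5 and y_steam = 5.
Reduced cost of linen: c₃ − yᵀa₃ = 6.5 − (5·1 + 5·1) = 6.5 − 10 = -3.5.

-3.5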